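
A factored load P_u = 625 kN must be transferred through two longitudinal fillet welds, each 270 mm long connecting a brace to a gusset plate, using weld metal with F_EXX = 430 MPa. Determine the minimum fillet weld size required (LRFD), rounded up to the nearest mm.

w = 9 mm

Total weld length L = 540 mm.
Required throat t_e = P_u / (φ × 0.6 F_EXX × L) = 625 / (0.75 × 0.6 × 430 × 540 × 10⁻³) = 5.981 mm.
Required leg w = t_e / 0.707 = 8.46 mm → use 9 mm.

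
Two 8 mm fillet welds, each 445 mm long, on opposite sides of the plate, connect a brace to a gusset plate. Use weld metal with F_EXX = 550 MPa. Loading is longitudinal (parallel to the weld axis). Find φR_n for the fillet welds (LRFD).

Effective throat t_e = 0.707 × 8 = 5.656 mm.
Total length L = 890 mm; A_we = 5.656 × 890 = 5034 mm².
F_nw = 0.6 F_EXX = 0.6 × 550 = 330 MPa.
φR_n = 0.75 × 330 × 5034 × 10⁻³ = 1246 kN.

φR_n ≈ 1250 kN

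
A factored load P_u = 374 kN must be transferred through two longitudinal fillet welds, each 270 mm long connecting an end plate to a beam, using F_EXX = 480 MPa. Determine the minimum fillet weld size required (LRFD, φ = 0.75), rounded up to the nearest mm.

w = 5 mm

Total weld length L = 540 mm.
Required throat t_e = P_u / (φ × 0.6 F_EXX × L) = 374 / (0.75 × 0.6 × 480 × 540 × 10⁻³) = 3.206 mm.
Required leg w = t_e / 0.707 = 4.535 mm → use 5 mm.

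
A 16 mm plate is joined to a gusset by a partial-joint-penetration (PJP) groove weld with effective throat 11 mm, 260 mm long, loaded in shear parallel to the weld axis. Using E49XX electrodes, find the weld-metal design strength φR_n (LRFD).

φR_n ≈ 631 kN

E49XX → F_EXX = 490 MPa.
Effective throat (given) t_e = 11 mm.
A_we = 11 × 260 = 2860 mm².
F_nw = 0.6 F_EXX = 294 MPa.
φR_n = 0.75 × 294 × 2860 × 10⁻³ = 630.6 kN.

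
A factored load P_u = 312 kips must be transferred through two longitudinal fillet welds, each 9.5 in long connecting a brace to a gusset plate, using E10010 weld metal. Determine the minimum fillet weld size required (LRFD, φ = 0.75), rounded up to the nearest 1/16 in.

w = 9/16 in

E100XX → F_EXX = 100 ksi.
Total weld length L = 19 in.
Required throat t_e = P_u / (φ × 0.6 F_EXX × L) = 312 / (0.75 × 0.6 × 100 × 19) = 0.3649 in.
Required leg w = t_e / 0.707 = 0.5161 in → use 9/16 in.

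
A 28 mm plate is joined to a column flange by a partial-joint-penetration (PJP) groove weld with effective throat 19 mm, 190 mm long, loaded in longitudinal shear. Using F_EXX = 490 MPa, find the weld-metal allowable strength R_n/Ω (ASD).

R_n/Ω ≈ 531 kN

Effective throat (given) t_e = 19 mm.
A_we = 19 × 190 = 3610 mm².
F_nw = 0.6 F_EXX = 294 MPa.
R_n/Ω = (294 × 3610) / 2.0 × 10⁻³ = 530.7 kN.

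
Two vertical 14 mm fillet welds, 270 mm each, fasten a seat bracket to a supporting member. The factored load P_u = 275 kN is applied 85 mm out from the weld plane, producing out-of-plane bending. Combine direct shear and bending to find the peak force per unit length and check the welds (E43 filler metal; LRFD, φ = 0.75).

E43XX → F_EXX = 430 MPa.
L_w = 2 × 270 = 540 mm; section modulus (unit throat) S = 2 × L²/6 = 24300 mm².
Direct shear f_v = P/L_w = 275×10³/540 = 509.3 N/mm.
Moment M = P × e = 275×10³ × 85 = 23375000 N·mm; bending f_b = M/S = 961.9 N/mm.
f_max = √(f_v² + f_b²) = √(509.3² + 961.9²) = 1088 N/mm.
φr_n = 0.75 × 0.6 × 430 × (0.707 × 14) = 1915 N/mm → adequate.

f_max ≈ 1090 N/mm; adequate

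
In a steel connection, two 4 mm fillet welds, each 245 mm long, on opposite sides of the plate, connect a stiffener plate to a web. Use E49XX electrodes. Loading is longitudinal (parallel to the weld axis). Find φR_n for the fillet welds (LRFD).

E49XX → F_EXX = 490 MPa.
Effective throat t_e = 0.707 × 4 = 2.828 mm.
Total length L = 490 mm; A_we = 2.828 × 490 = 1386 mm².
F_nw = 0.6 F_EXX = 0.6 × 490 = 294 MPa.
φR_n = 0.75 × 294 × 1386 × 10⁻³ = 305.6 kN.

φR_n ≈ 306 kN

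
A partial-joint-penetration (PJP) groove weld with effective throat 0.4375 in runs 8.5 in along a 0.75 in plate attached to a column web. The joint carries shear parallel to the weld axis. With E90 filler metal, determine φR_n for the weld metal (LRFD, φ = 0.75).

E90XX → F_EXX = 90 ksi.
Effective throat (given) t_e = 0.4375 in.
A_we = 0.4375 × 8.5 = 3.719 in².
F_nw = 0.6 F_EXX = 54 ksi.
φR_n = 0.75 × 54 × 3.719 = 150.6 kip.

φR_n ≈ 151 kip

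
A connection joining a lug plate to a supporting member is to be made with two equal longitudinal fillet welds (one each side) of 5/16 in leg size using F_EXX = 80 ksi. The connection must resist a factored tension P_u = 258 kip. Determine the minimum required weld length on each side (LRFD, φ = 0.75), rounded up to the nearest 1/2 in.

L = 16.5 in on each side

Throat t_e = 0.707 × 0.3125 = 0.2209 in.
φr_n = 0.75 × 0.6 × 80 × 0.2209 = 7.954 kip/in.
L_req = P_u / φr_n = 258 / 7.954 = 32.44 in total.
Per side: 32.44 / 2 = 16.22 in.
Round up → use L = 16.5 in on each side.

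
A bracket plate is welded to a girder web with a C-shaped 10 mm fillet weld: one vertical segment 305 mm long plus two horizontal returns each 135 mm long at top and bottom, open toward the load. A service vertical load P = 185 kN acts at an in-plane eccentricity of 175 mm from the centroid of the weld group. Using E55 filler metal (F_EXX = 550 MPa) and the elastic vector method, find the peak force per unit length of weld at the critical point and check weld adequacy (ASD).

f_max ≈ 838 N/mm; adequate

Total weld length L_w = 575 mm. Treat welds as unit-width lines.
Centroid: x̄ = 2×135×67.5 / 575 = 31.7 mm from the vertical weld.
Polar moment about centroid: J = I_x + I_y = [305³/12 + 2×135×152.5²] + [305×31.7² + 2(135³/12 + 135×35.8²)] = 9706000 mm³.
Direct shear f_v = P/L_w = 185×10³ / 575 = 321.7 N/mm (vertical).
Torsion M = P·e = 185×10³ × 175 = 32375000 N·mm.
Critical point at (x, y) = (103.3, 152.5) from centroid. f_tx = M·y/J = 508.7 N/mm; f_ty = M·x/J = 344.6 N/mm.
Resultant f_max = √[f_tx² + (f_v + f_ty)²] = √[508.7² + (321.7 + 344.6)²] = 838.3 N/mm.
Capacity per unit length: r_n/Ω = (1/2.0) × 0.6 × 550 × (0.707 × 10) = 1167 N/mm.
838.3 ≤ 1167 → adequate.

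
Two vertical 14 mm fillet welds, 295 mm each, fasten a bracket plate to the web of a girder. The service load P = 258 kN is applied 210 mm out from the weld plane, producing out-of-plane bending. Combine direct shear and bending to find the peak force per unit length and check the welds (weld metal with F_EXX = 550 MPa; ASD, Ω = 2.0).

L_w = 2 × 295 = 590 mm; section modulus (unit throat) S = 2 × L²/6 = 29010 mm².
Direct shear f_v = P/L_w = 258×10³/590 = 437.3 N/mm.
Moment M = P × e = 258×10³ × 210 = 54180000 N·mm; bending f_b = M/S = 1868 N/mm.
f_max = √(f_v² + f_b²) = √(437.3² + 1868²) = 1918 N/mm.
r_n/Ω = (1/2.0) × 0.6 × 550 × (0.707 × 14) = 1633 N/mm → NOT adequate.

f_max ≈ 1920 N/mm; NOT adequate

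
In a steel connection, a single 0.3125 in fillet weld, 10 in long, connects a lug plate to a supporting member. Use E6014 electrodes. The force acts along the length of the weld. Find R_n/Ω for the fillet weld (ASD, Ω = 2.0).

E60XX → F_EXX = 60 ksi.
Effective throat t_e = 0.707 × 0.3125 = 0.2209 in.
Total length L = 10 in; A_we = 0.2209 × 10 = 2.209 in².
F_nw = 0.6 F_EXX = 0.6 × 60 = 36 ksi.
R_n = 36 × 2.209 = 79.54 kip; R_n/Ω = 79.54/2.0 = 39.77 kip.

R_n/Ω ≈ 39.8 kip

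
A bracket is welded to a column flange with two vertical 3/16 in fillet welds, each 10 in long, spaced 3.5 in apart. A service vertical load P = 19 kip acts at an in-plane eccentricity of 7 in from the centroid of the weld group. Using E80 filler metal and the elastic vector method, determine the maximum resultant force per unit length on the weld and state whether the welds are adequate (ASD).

f_max ≈ 3.52 kip/in; NOT adequate

E80XX → F_EXX = 80 ksi.
Total weld length L_w = 20 in. Treat welds as unit-width lines.
Polar moment about centroid: J = 2[d³/12 + d(b/2)²] = 2[10³/12 + 10×1.75²] = 227.9 in³.
Direct shear f_v = P/L_w = 19 / 20 = 0.95 kip/in (vertical).
Torsion M = P·e = 19 × 7 = 133 kip·in.
Critical point at (x, y) = (1.75, 5) from centroid. f_tx = M·y/J = 2.918 kip/in; f_ty = M·x/J = 1.021 kip/in.
Resultant f_max = √[f_tx² + (f_v + f_ty)²] = √[2.918² + (0.95 + 1.021)²] = 3.521 kip/in.
Capacity per unit length: r_n/Ω = (1/2.0) × 0.6 × 80 × (0.707 × 0.1875) = 3.181 kip/in.
3.521 > 3.181 → NOT adequate.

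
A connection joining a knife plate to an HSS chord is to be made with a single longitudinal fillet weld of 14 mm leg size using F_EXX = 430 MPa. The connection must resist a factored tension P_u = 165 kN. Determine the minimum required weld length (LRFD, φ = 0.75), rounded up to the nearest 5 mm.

Throat t_e = 0.707 × 14 = 9.898 mm.
φr_n = 0.75 × 0.6 × 430 × 9.898 × 10⁻³ = 1.915 kN/mm.
L_req = P_u / φr_n = 165 / 1.915 = 86.15 mm total.
Round up → use L = 90 mm.

L = 90 mm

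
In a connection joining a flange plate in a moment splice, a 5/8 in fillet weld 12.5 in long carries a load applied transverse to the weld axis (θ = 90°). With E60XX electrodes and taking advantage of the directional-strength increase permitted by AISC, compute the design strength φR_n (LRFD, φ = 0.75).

E60XX → F_EXX = 60 ksi.
t_e = 0.707 × 0.625 = 0.4419 in; A_we = 0.4419 × 12.5 = 5.523 in².
Directional factor: 1.0 + 0.5 sin^1.5(90°) = 1.5.
F_nw = 0.6 × 60 × 1.5 = 54 ksi.
φR_n = 0.75 × 54 × 5.523 = 223.7 kip.

φR_n ≈ 224 kip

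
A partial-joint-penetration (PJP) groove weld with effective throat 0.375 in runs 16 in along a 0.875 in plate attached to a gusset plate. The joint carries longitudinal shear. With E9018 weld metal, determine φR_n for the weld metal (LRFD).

φR_n ≈ 243 kip

E90XX → F_EXX = 90 ksi.
Effective throat (given) t_e = 0.375 in.
A_we = 0.375 × 16 = 6 in².
F_nw = 0.6 F_EXX = 54 ksi.
φR_n = 0.75 × 54 × 6 = 243 kip.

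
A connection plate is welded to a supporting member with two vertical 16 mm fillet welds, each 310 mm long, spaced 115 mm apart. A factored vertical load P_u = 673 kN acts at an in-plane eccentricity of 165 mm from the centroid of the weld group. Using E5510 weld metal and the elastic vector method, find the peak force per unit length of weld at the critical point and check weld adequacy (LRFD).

E55XX → F_EXX = 550 MPa.
Total weld length L_w = 620 mm. Treat welds as unit-width lines.
Polar moment about centroid: J = 2[d³/12 + d(b/2)²] = 2[310³/12 + 310×57.5²] = 7015000 mm³.
Direct shear f_v = P/L_w = 673×10³ / 620 = 1085 N/mm (vertical).
Torsion M = P·e = 673×10³ × 165 = 111040000 N·mm.
Critical point at (x, y) = (57.5, 155) from centroid. f_tx = M·y/J = 2454 N/mm; f_ty = M·x/J = 910.2 N/mm.
Resultant f_max = √[f_tx² + (f_v + f_ty)²] = √[2454² + (1085 + 910.2)²] = 3163 N/mm.
Capacity per unit length: φr_n = 0.75 × 0.6 × 550 × (0.707 × 16) = 2800 N/mm.
3163 > 2800 → NOT adequate.

f_max ≈ 3160 N/mm; NOT adequate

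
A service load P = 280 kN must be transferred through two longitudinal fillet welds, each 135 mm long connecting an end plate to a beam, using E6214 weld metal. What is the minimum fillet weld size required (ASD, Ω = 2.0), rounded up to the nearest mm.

E62XX → F_EXX = 620 MPa.
Total weld length L = 270 mm.
Required throat t_e = P × Ω / (0.6 F_EXX × L) = 280 × 2.0 / (0.6 × 620 × 270 × 10⁻³) = 5.575 mm.
Required leg w = t_e / 0.707 = 7.886 mm → use 8 mm.

w = 8 mm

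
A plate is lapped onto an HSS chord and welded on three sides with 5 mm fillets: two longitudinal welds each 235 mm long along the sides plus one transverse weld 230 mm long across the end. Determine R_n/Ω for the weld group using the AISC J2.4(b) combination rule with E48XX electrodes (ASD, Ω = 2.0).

R_n/Ω ≈ 379 kN

E48XX → F_EXX = 480 MPa.
t_e = 0.707 × 5 = 3.535 mm.
R_nwl = 0.6 × 480 × 3.535 × 470 × 10⁻³ = 478.5 kN (longitudinal, 2 welds).
R_nwt = 0.6 × 480 × 3.535 × 230 × 10⁻³ = 234.2 kN (transverse, base value).
(i) R_nwl + R_nwt = 712.7 kN; (ii) 0.85 R_nwl + 1.5 R_nwt = 758 kN.
R_n = max = 758 kN [governs: (ii)]; R_n/Ω = 379 kN.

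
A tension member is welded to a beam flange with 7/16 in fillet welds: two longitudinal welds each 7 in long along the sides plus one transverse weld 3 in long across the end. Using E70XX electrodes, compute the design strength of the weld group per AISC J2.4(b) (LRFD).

φR_n ≈ 166 kip

E70XX → F_EXX = 70 ksi.
t_e = 0.707 × 0.4375 = 0.3093 in.
R_nwl = 0.6 × 70 × 0.3093 × 14 = 181.9 kip (longitudinal, 2 welds).
R_nwt = 0.6 × 70 × 0.3093 × 3 = 38.97 kip (transverse, base value).
(i) R_nwl + R_nwt = 220.8 kip; (ii) 0.85 R_nwl + 1.5 R_nwt = 213.1 kip.
R_n = max = 220.8 kip [governs: (i)]; φR_n = 165.6 kip.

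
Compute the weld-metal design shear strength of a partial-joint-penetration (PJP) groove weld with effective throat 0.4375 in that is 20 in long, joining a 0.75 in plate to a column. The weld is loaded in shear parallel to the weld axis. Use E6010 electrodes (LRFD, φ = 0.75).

φR_n ≈ 236 kips

E60XX → F_EXX = 60 ksi.
Effective throat (given) t_e = 0.4375 in.
A_we = 0.4375 × 20 = 8.75 in².
F_nw = 0.6 F_EXX = 36 ksi.
φR_n = 0.75 × 36 × 8.75 = 236.2 kips.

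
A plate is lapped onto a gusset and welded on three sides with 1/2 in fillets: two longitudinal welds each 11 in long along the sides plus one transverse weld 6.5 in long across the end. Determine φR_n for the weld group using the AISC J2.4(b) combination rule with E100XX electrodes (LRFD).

φR_n ≈ 453 kip

E100XX → F_EXX = 100 ksi.
t_e = 0.707 × 0.5 = 0.3535 in.
R_nwl = 0.6 × 100 × 0.3535 × 22 = 466.6 kip (longitudinal, 2 welds).
R_nwt = 0.6 × 100 × 0.3535 × 6.5 = 137.9 kip (transverse, base value).
(i) R_nwl + R_nwt = 604.5 kip; (ii) 0.85 R_nwl + 1.5 R_nwt = 603.4 kip.
R_n = max = 604.5 kip [governs: (i)]; φR_n = 453.4 kip.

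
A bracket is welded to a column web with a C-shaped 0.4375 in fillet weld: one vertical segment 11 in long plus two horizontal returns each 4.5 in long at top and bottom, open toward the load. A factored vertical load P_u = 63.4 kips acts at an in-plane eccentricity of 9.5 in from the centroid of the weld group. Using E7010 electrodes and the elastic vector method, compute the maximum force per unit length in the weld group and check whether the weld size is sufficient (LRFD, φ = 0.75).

f_max ≈ 11.3 kip/in; NOT adequate

E70XX → F_EXX = 70 ksi.
Total weld length L_w = 20 in. Treat welds as unit-width lines.
Centroid: x̄ = 2×4.5×2.25 / 20 = 1.012 in from the vertical weld.
Polar moment about centroid: J = I_x + I_y = [11³/12 + 2×4.5×5.5²] + [11×1.012² + 2(4.5³/12 + 4.5×1.238²)] = 423.4 in³.
Direct shear f_v = P/L_w = 63.4 / 20 = 3.17 kip/in (vertical).
Torsion M = P·e = 63.4 × 9.5 = 602.3 kip·in.
Critical point at (x, y) = (3.487, 5.5) from centroid. f_tx = M·y/J = 7.824 kip/in; f_ty = M·x/J = 4.961 kip/in.
Resultant f_max = √[f_tx² + (f_v + f_ty)²] = √[7.824² + (3.17 + 4.961)²] = 11.28 kip/in.
Capacity per unit length: φr_n = 0.75 × 0.6 × 70 × (0.707 × 0.4375) = 9.743 kip/in.
11.28 > 9.743 → NOT adequate.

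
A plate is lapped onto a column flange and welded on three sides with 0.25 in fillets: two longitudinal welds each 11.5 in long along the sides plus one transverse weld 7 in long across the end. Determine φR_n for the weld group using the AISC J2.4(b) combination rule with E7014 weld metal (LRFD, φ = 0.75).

E70XX → F_EXX = 70 ksi.
t_e = 0.707 × 0.25 = 0.1767 in.
R_nwl = 0.6 × 70 × 0.1767 × 23 = 170.7 kips (longitudinal, 2 welds).
R_nwt = 0.6 × 70 × 0.1767 × 7 = 51.96 kips (transverse, base value).
(i) R_nwl + R_nwt = 222.7 kips; (ii) 0.85 R_nwl + 1.5 R_nwt = 223.1 kips.
R_n = max = 223.1 kips [governs: (ii)]; φR_n = 167.3 kips.

φR_n ≈ 167 kips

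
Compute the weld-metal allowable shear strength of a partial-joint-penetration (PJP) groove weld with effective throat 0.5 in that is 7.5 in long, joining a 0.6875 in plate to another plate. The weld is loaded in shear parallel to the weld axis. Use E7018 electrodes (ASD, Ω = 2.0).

E70XX → F_EXX = 70 ksi.
Effective throat (given) t_e = 0.5 in.
A_we = 0.5 × 7.5 = 3.75 in².
F_nw = 0.6 F_EXX = 42 ksi.
R_n/Ω = (42 × 3.75) / 2.0 = 78.75 kip.

R_n/Ω ≈ 78.8 kip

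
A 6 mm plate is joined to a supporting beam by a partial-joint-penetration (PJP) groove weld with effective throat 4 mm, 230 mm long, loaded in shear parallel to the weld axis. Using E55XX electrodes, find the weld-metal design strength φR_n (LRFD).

E55XX → F_EXX = 550 MPa.
Effective throat (given) t_e = 4 mm.
A_we = 4 × 230 = 920 mm².
F_nw = 0.6 F_EXX = 330 MPa.
φR_n = 0.75 × 330 × 920 × 10⁻³ = 227.7 kN.

φR_n ≈ 228 kN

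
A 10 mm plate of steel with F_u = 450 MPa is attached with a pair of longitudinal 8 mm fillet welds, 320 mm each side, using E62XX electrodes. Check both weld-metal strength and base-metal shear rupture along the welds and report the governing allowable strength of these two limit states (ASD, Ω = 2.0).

E62XX → F_EXX = 620 MPa.
t_e = 0.707 × 8 = 5.656 mm; L = 640 mm.
Weld metal: R_n/Ω = (1/2.0) × 0.6 × 620 × 5.656 × 640 × 10⁻³ = 673.3 kN.
Base metal (shear rupture): R_n/Ω = (1/2.0) × 0.6 × 450 × 10 × 640 × 10⁻³ = 864 kN.
Governing: weld metal.

R_n/Ω ≈ 673 kN (weld metal governs)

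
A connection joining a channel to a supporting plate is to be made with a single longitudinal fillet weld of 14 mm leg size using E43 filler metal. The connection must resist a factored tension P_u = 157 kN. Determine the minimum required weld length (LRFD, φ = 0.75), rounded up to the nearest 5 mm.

L = 85 mm

E43XX → F_EXX = 430 MPa.
Throat t_e = 0.707 × 14 = 9.898 mm.
φr_n = 0.75 × 0.6 × 430 × 9.898 × 10⁻³ = 1.915 kN/mm.
L_req = P_u / φr_n = 157 / 1.915 = 81.97 mm total.
Round up → use L = 85 mm.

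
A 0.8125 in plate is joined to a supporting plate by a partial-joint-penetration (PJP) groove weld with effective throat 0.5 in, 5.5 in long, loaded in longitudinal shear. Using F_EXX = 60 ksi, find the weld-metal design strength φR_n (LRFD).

φR_n ≈ 74.2 kips

Effective throat (given) t_e = 0.5 in.
A_we = 0.5 × 5.5 = 2.75 in².
F_nw = 0.6 F_EXX = 36 ksi.
φR_n = 0.75 × 36 × 2.75 = 74.25 kips.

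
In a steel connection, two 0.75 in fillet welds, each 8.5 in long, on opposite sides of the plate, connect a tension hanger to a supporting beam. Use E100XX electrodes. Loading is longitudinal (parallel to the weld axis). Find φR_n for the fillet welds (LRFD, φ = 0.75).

φR_n ≈ 406 kip

E100XX → F_EXX = 100 ksi.
Effective throat t_e = 0.707 × 0.75 = 0.5302 in.
Total length L = 17 in; A_we = 0.5302 × 17 = 9.014 in².
F_nw = 0.6 F_EXX = 0.6 × 100 = 60 ksi.
φR_n = 0.75 × 60 × 9.014 = 405.6 kip.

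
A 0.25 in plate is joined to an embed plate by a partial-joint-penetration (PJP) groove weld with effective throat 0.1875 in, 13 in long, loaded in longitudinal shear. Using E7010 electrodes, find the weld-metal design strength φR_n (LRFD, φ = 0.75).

φR_n ≈ 76.8 kip

E70XX → F_EXX = 70 ksi.
Effective throat (given) t_e = 0.1875 in.
A_we = 0.1875 × 13 = 2.438 in².
F_nw = 0.6 F_EXX = 42 ksi.
φR_n = 0.75 × 42 × 2.438 = 76.78 kip.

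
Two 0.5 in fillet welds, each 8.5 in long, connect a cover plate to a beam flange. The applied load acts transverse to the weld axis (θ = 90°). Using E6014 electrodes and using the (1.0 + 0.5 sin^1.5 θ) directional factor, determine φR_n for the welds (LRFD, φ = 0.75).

E60XX → F_EXX = 60 ksi.
t_e = 0.707 × 0.5 = 0.3535 in; A_we = 0.3535 × 17 = 6.01 in².
Directional factor: 1.0 + 0.5 sin^1.5(90°) = 1.5.
F_nw = 0.6 × 60 × 1.5 = 54 ksi.
φR_n = 0.75 × 54 × 6.01 = 243.4 kips.

φR_n ≈ 243 kips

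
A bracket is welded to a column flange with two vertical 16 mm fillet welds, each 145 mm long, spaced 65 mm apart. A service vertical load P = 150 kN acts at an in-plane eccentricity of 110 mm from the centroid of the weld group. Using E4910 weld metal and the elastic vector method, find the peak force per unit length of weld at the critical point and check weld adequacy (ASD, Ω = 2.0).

f_max ≈ 1880 N/mm; NOT adequate

E49XX → F_EXX = 490 MPa.
Total weld length L_w = 290 mm. Treat welds as unit-width lines.
Polar moment about centroid: J = 2[d³/12 + d(b/2)²] = 2[145³/12 + 145×32.5²] = 814400 mm³.
Direct shear f_v = P/L_w = 150×10³ / 290 = 517.2 N/mm (vertical).
Torsion M = P·e = 150×10³ × 110 = 16500000 N·mm.
Critical point at (x, y) = (32.5, 72.5) from centroid. f_tx = M·y/J = 1469 N/mm; f_ty = M·x/J = 658.4 N/mm.
Resultant f_max = √[f_tx² + (f_v + f_ty)²] = √[1469² + (517.2 + 658.4)²] = 1881 N/mm.
Capacity per unit length: r_n/Ω = (1/2.0) × 0.6 × 490 × (0.707 × 16) = 1663 N/mm.
1881 > 1663 → NOT adequate.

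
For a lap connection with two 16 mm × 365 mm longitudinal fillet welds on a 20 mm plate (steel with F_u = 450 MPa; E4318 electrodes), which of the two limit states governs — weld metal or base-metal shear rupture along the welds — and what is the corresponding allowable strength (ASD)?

E43XX → F_EXX = 430 MPa.
t_e = 0.707 × 16 = 11.31 mm; L = 730 mm.
Weld metal: R_n/Ω = (1/2.0) × 0.6 × 430 × 11.31 × 730 × 10⁻³ = 1065 kN.
Base metal (shear rupture): R_n/Ω = (1/2.0) × 0.6 × 450 × 20 × 730 × 10⁻³ = 1971 kN.
Governing: weld metal.

R_n/Ω ≈ 1070 kN (weld metal governs)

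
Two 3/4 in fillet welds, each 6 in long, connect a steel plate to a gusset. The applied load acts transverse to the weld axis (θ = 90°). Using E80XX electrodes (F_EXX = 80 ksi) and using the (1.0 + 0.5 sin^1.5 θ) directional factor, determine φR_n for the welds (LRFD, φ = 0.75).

φR_n ≈ 344 kip

t_e = 0.707 × 0.75 = 0.5302 in; A_we = 0.5302 × 12 = 6.363 in².
Directional factor: 1.0 + 0.5 sin^1.5(90°) = 1.5.
F_nw = 0.6 × 80 × 1.5 = 72 ksi.
φR_n = 0.75 × 72 × 6.363 = 343.6 kip.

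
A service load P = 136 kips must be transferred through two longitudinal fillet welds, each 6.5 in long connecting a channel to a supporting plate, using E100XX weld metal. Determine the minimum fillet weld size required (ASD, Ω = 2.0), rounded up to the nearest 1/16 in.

w = 1/2 in

E100XX → F_EXX = 100 ksi.
Total weld length L = 13 in.
Required throat t_e = P × Ω / (0.6 F_EXX × L) = 136 × 2.0 / (0.6 × 100 × 13) = 0.3487 in.
Required leg w = t_e / 0.707 = 0.4932 in → use 1/2 in.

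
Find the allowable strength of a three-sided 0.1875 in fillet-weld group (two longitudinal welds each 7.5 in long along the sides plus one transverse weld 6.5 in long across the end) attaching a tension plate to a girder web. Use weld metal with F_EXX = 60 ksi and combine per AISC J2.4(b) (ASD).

R_n/Ω ≈ 53.7 kip

t_e = 0.707 × 0.1875 = 0.1326 in.
R_nwl = 0.6 × 60 × 0.1326 × 15 = 71.58 kip (longitudinal, 2 welds).
R_nwt = 0.6 × 60 × 0.1326 × 6.5 = 31.02 kip (transverse, base value).
(i) R_nwl + R_nwt = 102.6 kip; (ii) 0.85 R_nwl + 1.5 R_nwt = 107.4 kip.
R_n = max = 107.4 kip [governs: (ii)]; R_n/Ω = 53.69 kip.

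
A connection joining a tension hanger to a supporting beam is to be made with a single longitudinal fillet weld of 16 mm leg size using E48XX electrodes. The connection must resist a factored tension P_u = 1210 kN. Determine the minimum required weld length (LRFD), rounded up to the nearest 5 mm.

L = 500 mm

E48XX → F_EXX = 480 MPa.
Throat t_e = 0.707 × 16 = 11.31 mm.
φr_n = 0.75 × 0.6 × 480 × 11.31 × 10⁻³ = 2.443 kN/mm.
L_req = P_u / φr_n = 1210 / 2.443 = 495.2 mm total.
Round up → use L = 500 mm.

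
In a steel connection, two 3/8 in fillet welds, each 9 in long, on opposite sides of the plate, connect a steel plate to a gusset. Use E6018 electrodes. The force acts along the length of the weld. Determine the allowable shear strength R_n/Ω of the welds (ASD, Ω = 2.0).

R_n/Ω ≈ 85.9 kips

E60XX → F_EXX = 60 ksi.
Effective throat t_e = 0.707 × 0.375 = 0.2651 in.
Total length L = 18 in; A_we = 0.2651 × 18 = 4.772 in².
F_nw = 0.6 F_EXX = 0.6 × 60 = 36 ksi.
R_n = 36 × 4.772 = 171.8 kips; R_n/Ω = 171.8/2.0 = 85.9 kips.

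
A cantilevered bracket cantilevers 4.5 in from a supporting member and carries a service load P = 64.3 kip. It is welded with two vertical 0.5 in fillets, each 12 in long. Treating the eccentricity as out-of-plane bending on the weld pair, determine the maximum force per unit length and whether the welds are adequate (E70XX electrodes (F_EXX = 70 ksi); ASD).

L_w = 2 × 12 = 24 in; section modulus (unit throat) S = 2 × L²/6 = 48 in².
Direct shear f_v = P/L_w = 64.3/24 = 2.679 kip/in.
Moment M = P × e = 64.3 × 4.5 = 289.35 kip·in; bending f_b = M/S = 6.028 kip/in.
f_max = √(f_v² + f_b²) = √(2.679² + 6.028²) = 6.597 kip/in.
r_n/Ω = (1/2.0) × 0.6 × 70 × (0.707 × 0.5) = 7.423 kip/in → adequate.

f_max ≈ 6.6 kip/in; adequate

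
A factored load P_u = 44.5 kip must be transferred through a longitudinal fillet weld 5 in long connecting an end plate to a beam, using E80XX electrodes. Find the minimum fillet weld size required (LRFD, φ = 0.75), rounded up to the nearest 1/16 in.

w = 3/8 in

E80XX → F_EXX = 80 ksi.
Total weld length L = 5 in.
Required throat t_e = P_u / (φ × 0.6 F_EXX × L) = 44.5 / (0.75 × 0.6 × 80 × 5) = 0.2472 in.
Required leg w = t_e / 0.707 = 0.3497 in → use 3/8 in.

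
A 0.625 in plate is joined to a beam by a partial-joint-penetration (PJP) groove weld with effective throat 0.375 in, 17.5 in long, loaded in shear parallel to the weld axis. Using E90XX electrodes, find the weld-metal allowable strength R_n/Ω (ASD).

E90XX → F_EXX = 90 ksi.
Effective throat (given) t_e = 0.375 in.
A_we = 0.375 × 17.5 = 6.562 in².
F_nw = 0.6 F_EXX = 54 ksi.
R_n/Ω = (54 × 6.562) / 2.0 = 177.2 kip.

R_n/Ω ≈ 177 kip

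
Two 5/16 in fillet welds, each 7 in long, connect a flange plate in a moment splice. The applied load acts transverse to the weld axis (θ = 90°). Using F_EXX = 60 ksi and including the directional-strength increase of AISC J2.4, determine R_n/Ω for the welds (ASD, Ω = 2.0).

R_n/Ω ≈ 83.5 kips

t_e = 0.707 × 0.3125 = 0.2209 in; A_we = 0.2209 × 14 = 3.093 in².
Directional factor: 1.0 + 0.5 sin^1.5(90°) = 1.5.
F_nw = 0.6 × 60 × 1.5 = 54 ksi.
R_n/Ω = (54 × 3.093) / 2.0 = 83.51 kips.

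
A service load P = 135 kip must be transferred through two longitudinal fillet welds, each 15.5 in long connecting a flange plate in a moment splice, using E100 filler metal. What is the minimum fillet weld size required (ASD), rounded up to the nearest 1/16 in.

w = 1/4 in

E100XX → F_EXX = 100 ksi.
Total weld length L = 31 in.
Required throat t_e = P × Ω / (0.6 F_EXX × L) = 135 × 2.0 / (0.6 × 100 × 31) = 0.1452 in.
Required leg w = t_e / 0.707 = 0.2053 in → use 1/4 in.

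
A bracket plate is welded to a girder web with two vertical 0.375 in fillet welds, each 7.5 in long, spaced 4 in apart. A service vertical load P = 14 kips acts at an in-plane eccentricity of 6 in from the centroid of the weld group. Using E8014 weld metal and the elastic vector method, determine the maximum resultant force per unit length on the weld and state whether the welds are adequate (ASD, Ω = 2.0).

E80XX → F_EXX = 80 ksi.
Total weld length L_w = 15 in. Treat welds as unit-width lines.
Polar moment about centroid: J = 2[d³/12 + d(b/2)²] = 2[7.5³/12 + 7.5×2²] = 130.3 in³.
Direct shear f_v = P/L_w = 14 / 15 = 0.9333 kip/in (vertical).
Torsion M = P·e = 14 × 6 = 84 kip·in.
Critical point at (x, y) = (2, 3.75) from centroid. f_tx = M·y/J = 2.417 kip/in; f_ty = M·x/J = 1.289 kip/in.
Resultant f_max = √[f_tx² + (f_v + f_ty)²] = √[2.417² + (0.9333 + 1.289)²] = 3.284 kip/in.
Capacity per unit length: r_n/Ω = (1/2.0) × 0.6 × 80 × (0.707 × 0.375) = 6.363 kip/in.
3.284 ≤ 6.363 → adequate.

f_max ≈ 3.28 kip/in; adequate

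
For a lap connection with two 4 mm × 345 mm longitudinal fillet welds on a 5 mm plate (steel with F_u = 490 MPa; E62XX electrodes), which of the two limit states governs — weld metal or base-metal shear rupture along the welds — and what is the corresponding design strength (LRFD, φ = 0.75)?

E62XX → F_EXX = 620 MPa.
t_e = 0.707 × 4 = 2.828 mm; L = 690 mm.
Weld metal: φR_n = 0.75 × 0.6 × 620 × 2.828 × 690 × 10⁻³ = 544.4 kN.
Base metal (shear rupture): φR_n = 0.75 × 0.6 × 490 × 5 × 690 × 10⁻³ = 760.7 kN.
Governing: weld metal.

φR_n ≈ 544 kN (weld metal governs)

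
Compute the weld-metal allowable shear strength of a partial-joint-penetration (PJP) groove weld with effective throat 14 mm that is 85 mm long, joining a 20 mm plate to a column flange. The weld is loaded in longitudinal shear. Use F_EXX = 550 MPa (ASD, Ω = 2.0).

Effective throat (given) t_e = 14 mm.
A_we = 14 × 85 = 1190 mm².
F_nw = 0.6 F_EXX = 330 MPa.
R_n/Ω = (330 × 1190) / 2.0 × 10⁻³ = 196.3 kN.

R_n/Ω ≈ 196 kN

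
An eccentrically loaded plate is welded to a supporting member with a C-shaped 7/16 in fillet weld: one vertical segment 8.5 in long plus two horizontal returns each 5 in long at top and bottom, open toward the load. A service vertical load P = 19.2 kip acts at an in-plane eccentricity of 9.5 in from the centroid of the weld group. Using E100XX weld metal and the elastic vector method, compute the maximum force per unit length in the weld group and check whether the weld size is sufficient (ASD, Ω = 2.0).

E100XX → F_EXX = 100 ksi.
Total weld length L_w = 18.5 in. Treat welds as unit-width lines.
Centroid: x̄ = 2×5×2.5 / 18.5 = 1.351 in from the vertical weld.
Polar moment about centroid: J = I_x + I_y = [8.5³/12 + 2×5×4.25²] + [8.5×1.351² + 2(5³/12 + 5×1.149²)] = 281.4 in³.
Direct shear f_v = P/L_w = 19.2 / 18.5 = 1.038 kip/in (vertical).
Torsion M = P·e = 19.2 × 9.5 = 182.4 kip·in.
Critical point at (x, y) = (3.649, 4.25) from centroid. f_tx = M·y/J = 2.755 kip/in; f_ty = M·x/J = 2.365 kip/in.
Resultant f_max = √[f_tx² + (f_v + f_ty)²] = √[2.755² + (1.038 + 2.365)²] = 4.379 kip/in.
Capacity per unit length: r_n/Ω = (1/2.0) × 0.6 × 100 × (0.707 × 0.4375) = 9.279 kip/in.
4.379 ≤ 9.279 → adequate.

f_max ≈ 4.38 kip/in; adequate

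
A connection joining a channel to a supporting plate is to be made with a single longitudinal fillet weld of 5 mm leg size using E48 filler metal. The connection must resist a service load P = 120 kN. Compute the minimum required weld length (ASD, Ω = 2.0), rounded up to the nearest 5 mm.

E48XX → F_EXX = 480 MPa.
Throat t_e = 0.707 × 5 = 3.535 mm.
r_n/Ω = (0.6 × 480 × 3.535) / 2.0 = 509 N/mm = 0.509 kN/mm.
L_req = P / (r_n/Ω) = 120 / 0.509 = 235.7 mm total.
Round up → use L = 240 mm.

L = 240 mm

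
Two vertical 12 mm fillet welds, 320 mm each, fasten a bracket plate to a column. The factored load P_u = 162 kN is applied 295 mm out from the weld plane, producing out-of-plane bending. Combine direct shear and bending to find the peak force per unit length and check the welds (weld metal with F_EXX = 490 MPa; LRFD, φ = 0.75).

f_max ≈ 1420 N/mm; adequate

L_w = 2 × 320 = 640 mm; section modulus (unit throat) S = 2 × L²/6 = 34130 mm².
Direct shear f_v = P/L_w = 162×10³/640 = 253.1 N/mm.
Moment M = P × e = 162×10³ × 295 = 47790000 N·mm; bending f_b = M/S = 1400 N/mm.
f_max = √(f_v² + f_b²) = √(253.1² + 1400²) = 1423 N/mm.
φr_n = 0.75 × 0.6 × 490 × (0.707 × 12) = 1871 N/mm → adequate.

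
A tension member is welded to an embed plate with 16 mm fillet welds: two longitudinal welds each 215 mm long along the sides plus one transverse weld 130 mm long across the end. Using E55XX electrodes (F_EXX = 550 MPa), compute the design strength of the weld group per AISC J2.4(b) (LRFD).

φR_n ≈ 1570 kN

t_e = 0.707 × 16 = 11.31 mm.
R_nwl = 0.6 × 550 × 11.31 × 430 × 10⁻³ = 1605 kN (longitudinal, 2 welds).
R_nwt = 0.6 × 550 × 11.31 × 130 × 10⁻³ = 485.3 kN (transverse, base value).
(i) R_nwl + R_nwt = 2090 kN; (ii) 0.85 R_nwl + 1.5 R_nwt = 2092 kN.
R_n = max = 2092 kN [governs: (ii)]; φR_n = 1569 kN.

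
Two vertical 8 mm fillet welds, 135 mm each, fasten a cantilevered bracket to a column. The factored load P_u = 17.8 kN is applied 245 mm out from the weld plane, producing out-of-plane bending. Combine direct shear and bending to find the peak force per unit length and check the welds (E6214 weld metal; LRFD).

f_max ≈ 721 N/mm; adequate

E62XX → F_EXX = 620 MPa.
L_w = 2 × 135 = 270 mm; section modulus (unit throat) S = 2 × L²/6 = 6075 mm².
Direct shear f_v = P/L_w = 17.8×10³/270 = 65.93 N/mm.
Moment M = P × e = 17.8×10³ × 245 = 4361000 N·mm; bending f_b = M/S = 717.9 N/mm.
f_max = √(f_v² + f_b²) = √(65.93² + 717.9²) = 720.9 N/mm.
φr_n = 0.75 × 0.6 × 620 × (0.707 × 8) = 1578 N/mm → adequate.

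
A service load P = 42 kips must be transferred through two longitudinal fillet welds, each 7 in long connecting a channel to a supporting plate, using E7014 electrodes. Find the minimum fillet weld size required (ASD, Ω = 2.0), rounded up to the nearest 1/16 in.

E70XX → F_EXX = 70 ksi.
Total weld length L = 14 in.
Required throat t_e = P × Ω / (0.6 F_EXX × L) = 42 × 2.0 / (0.6 × 70 × 14) = 0.1429 in.
Required leg w = t_e / 0.707 = 0.2021 in → use 1/4 in.

w = 1/4 in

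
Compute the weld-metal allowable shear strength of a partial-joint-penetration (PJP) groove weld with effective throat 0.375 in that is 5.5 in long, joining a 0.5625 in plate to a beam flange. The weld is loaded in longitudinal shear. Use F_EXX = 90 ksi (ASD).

Effective throat (given) t_e = 0.375 in.
A_we = 0.375 × 5.5 = 2.062 in².
F_nw = 0.6 F_EXX = 54 ksi.
R_n/Ω = (54 × 2.062) / 2.0 = 55.69 kip.

R_n/Ω ≈ 55.7 kip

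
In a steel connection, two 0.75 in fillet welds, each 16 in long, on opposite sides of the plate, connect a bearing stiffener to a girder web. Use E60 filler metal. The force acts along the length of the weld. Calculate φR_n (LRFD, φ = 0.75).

E60XX → F_EXX = 60 ksi.
Effective throat t_e = 0.707 × 0.75 = 0.5302 in.
Total length L = 32 in; A_we = 0.5302 × 32 = 16.97 in².
F_nw = 0.6 F_EXX = 0.6 × 60 = 36 ksi.
φR_n = 0.75 × 36 × 16.97 = 458.1 kips.

φR_n ≈ 458 kips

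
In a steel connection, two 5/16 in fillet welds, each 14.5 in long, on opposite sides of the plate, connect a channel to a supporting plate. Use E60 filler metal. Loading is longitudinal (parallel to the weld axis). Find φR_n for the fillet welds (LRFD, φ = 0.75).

E60XX → F_EXX = 60 ksi.
Effective throat t_e = 0.707 × 0.3125 = 0.2209 in.
Total length L = 29 in; A_we = 0.2209 × 29 = 6.407 in².
F_nw = 0.6 F_EXX = 0.6 × 60 = 36 ksi.
φR_n = 0.75 × 36 × 6.407 = 173 kips.

φR_n ≈ 173 kips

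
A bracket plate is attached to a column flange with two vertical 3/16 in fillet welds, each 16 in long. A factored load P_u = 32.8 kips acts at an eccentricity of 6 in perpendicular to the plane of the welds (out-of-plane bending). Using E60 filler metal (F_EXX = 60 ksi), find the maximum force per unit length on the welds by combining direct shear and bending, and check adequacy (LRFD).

L_w = 2 × 16 = 32 in; section modulus (unit throat) S = 2 × L²/6 = 85.33 in².
Direct shear f_v = P/L_w = 32.8/32 = 1.025 kip/in.
Moment M = P × e = 32.8 × 6 = 196.8 kip·in; bending f_b = M/S = 2.306 kip/in.
f_max = √(f_v² + f_b²) = √(1.025² + 2.306²) = 2.524 kip/in.
φr_n = 0.75 × 0.6 × 60 × (0.707 × 0.1875) = 3.579 kip/in → adequate.

f_max ≈ 2.52 kip/in; adequate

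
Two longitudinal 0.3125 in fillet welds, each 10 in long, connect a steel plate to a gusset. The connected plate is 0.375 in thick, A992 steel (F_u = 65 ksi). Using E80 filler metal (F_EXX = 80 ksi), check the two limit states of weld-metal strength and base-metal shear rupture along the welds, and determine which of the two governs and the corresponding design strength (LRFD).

φR_n ≈ 159 kips (weld metal governs)

t_e = 0.707 × 0.3125 = 0.2209 in; L = 20 in.
Weld metal: φR_n = 0.75 × 0.6 × 80 × 0.2209 × 20 = 159.1 kips.
Base metal (shear rupture): φR_n = 0.75 × 0.6 × 65 × 0.375 × 20 = 219.4 kips.
Governing: weld metal.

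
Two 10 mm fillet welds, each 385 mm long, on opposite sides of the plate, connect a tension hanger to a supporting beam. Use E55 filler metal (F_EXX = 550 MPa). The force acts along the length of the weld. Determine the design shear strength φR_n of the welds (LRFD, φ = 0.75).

Effective throat t_e = 0.707 × 10 = 7.07 mm.
Total length L = 770 mm; A_we = 7.07 × 770 = 5444 mm².
F_nw = 0.6 F_EXX = 0.6 × 550 = 330 MPa.
φR_n = 0.75 × 330 × 5444 × 10⁻³ = 1347 kN.

φR_n ≈ 1350 kN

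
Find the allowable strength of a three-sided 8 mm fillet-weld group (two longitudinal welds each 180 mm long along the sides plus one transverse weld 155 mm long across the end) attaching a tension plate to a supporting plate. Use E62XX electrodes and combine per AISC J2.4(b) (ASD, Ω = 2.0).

E62XX → F_EXX = 620 MPa.
t_e = 0.707 × 8 = 5.656 mm.
R_nwl = 0.6 × 620 × 5.656 × 360 × 10⁻³ = 757.5 kN (longitudinal, 2 welds).
R_nwt = 0.6 × 620 × 5.656 × 155 × 10⁻³ = 326.1 kN (transverse, base value).
(i) R_nwl + R_nwt = 1084 kN; (ii) 0.85 R_nwl + 1.5 R_nwt = 1133 kN.
R_n = max = 1133 kN [governs: (ii)]; R_n/Ω = 566.5 kN.

R_n/Ω ≈ 567 kN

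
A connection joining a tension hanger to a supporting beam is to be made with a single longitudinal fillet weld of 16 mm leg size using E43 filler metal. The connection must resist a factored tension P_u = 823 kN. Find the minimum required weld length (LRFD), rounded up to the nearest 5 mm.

L = 380 mm

E43XX → F_EXX = 430 MPa.
Throat t_e = 0.707 × 16 = 11.31 mm.
φr_n = 0.75 × 0.6 × 430 × 11.31 × 10⁻³ = 2.189 kN/mm.
L_req = P_u / φr_n = 823 / 2.189 = 376 mm total.
Round up → use L = 380 mm.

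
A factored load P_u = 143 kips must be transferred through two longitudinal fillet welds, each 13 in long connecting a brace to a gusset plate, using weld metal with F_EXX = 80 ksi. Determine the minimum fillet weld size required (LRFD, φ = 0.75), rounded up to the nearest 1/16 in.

w = 1/4 in

Total weld length L = 26 in.
Required throat t_e = P_u / (φ × 0.6 F_EXX × L) = 143 / (0.75 × 0.6 × 80 × 26) = 0.1528 in.
Required leg w = t_e / 0.707 = 0.2161 in → use 1/4 in.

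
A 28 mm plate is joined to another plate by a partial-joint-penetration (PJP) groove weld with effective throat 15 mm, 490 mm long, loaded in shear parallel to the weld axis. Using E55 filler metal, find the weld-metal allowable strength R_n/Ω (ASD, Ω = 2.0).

E55XX → F_EXX = 550 MPa.
Effective throat (given) t_e = 15 mm.
A_we = 15 × 490 = 7350 mm².
F_nw = 0.6 F_EXX = 330 MPa.
R_n/Ω = (330 × 7350) / 2.0 × 10⁻³ = 1213 kN.

R_n/Ω ≈ 1210 kN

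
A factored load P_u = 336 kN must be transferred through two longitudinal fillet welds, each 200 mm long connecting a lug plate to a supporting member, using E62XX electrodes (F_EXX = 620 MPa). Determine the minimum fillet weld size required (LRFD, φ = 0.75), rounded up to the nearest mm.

w = 5 mm

Total weld length L = 400 mm.
Required throat t_e = P_u / (φ × 0.6 F_EXX × L) = 336 / (0.75 × 0.6 × 620 × 400 × 10⁻³) = 3.011 mm.
Required leg w = t_e / 0.707 = 4.258 mm → use 5 mm.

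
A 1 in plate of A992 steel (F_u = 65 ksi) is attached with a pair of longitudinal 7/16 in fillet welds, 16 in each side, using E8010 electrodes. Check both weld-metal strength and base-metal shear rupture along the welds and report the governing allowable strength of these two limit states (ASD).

R_n/Ω ≈ 238 kips (weld metal governs)

E80XX → F_EXX = 80 ksi.
t_e = 0.707 × 0.4375 = 0.3093 in; L = 32 in.
Weld metal: R_n/Ω = (1/2.0) × 0.6 × 80 × 0.3093 × 32 = 237.6 kips.
Base metal (shear rupture): R_n/Ω = (1/2.0) × 0.6 × 65 × 1 × 32 = 624 kips.
Governing: weld metal.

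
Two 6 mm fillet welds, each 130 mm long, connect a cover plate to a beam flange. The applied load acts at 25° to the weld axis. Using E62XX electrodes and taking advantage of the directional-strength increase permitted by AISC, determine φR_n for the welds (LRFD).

E62XX → F_EXX = 620 MPa.
t_e = 0.707 × 6 = 4.242 mm; A_we = 4.242 × 260 = 1103 mm².
Directional factor: 1.0 + 0.5 sin^1.5(25°) = 1.137.
F_nw = 0.6 × 620 × 1.137 = 423.1 MPa.
φR_n = 0.75 × 423.1 × 1103 × 10⁻³ = 350 kN.

φR_n ≈ 350 kN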